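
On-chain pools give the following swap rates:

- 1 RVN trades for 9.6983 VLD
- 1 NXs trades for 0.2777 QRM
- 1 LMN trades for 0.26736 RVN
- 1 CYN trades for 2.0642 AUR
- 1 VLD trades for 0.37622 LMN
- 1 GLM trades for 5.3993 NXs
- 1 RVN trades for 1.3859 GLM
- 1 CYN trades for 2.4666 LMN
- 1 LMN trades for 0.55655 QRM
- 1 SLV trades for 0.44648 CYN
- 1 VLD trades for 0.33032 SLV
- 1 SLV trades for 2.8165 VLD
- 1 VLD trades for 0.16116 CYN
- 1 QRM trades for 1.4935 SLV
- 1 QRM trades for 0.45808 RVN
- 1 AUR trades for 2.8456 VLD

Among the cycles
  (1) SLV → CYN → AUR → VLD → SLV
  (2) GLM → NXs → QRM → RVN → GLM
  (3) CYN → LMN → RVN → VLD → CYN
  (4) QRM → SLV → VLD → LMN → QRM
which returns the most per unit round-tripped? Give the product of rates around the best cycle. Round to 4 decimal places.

1.0307

(1) 0.44648 × 2.0642 × 2.8456 × 0.33032 = 0.86629
(2) 5.3993 × 0.2777 × 0.45808 × 1.3859 = 0.95189
(3) 2.4666 × 0.26736 × 9.6983 × 0.16116 = 1.03074
(4) 1.4935 × 2.8165 × 0.37622 × 0.55655 = 0.88077
Highest is cycle (3) at 1.0307 (>1, arbitrage).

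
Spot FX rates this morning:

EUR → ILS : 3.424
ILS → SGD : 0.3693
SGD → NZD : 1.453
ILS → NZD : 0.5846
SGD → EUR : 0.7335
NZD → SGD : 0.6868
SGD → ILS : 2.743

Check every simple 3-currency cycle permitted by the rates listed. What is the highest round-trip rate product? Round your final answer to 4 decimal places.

1.1013

SGD→ILS→NZD→SGD: 2.743 × 0.5846 × 0.6868 = 1.10132
SGD→EUR→ILS→SGD: 0.7335 × 3.424 × 0.3693 = 0.92750
Maximum is SGD→ILS→NZD→SGD at 1.1013; arbitrage exists.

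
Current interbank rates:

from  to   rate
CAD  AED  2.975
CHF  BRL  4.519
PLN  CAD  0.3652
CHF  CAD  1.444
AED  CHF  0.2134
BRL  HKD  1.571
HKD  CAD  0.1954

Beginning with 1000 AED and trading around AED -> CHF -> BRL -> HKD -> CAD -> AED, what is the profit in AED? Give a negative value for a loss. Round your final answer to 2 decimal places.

-119.31

1000 AED × 0.2134 = 213.4 CHF
213.4 CHF × 4.519 = 964.3546 BRL
964.3546 BRL × 1.571 = 1515.0010766 HKD
1515.0010766 HKD × 0.1954 = 296.03121036764 CAD
296.03121036764 CAD × 2.975 = 880.692850843729 AED
Net change: 880.692850843729 − 1000 = -119.307149156271 AED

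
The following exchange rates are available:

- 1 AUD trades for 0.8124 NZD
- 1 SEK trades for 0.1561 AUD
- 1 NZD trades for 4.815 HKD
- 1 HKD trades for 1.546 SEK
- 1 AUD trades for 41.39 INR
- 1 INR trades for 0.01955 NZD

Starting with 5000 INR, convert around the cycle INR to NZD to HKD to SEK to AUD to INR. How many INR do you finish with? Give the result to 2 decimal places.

4701.33

5000 INR × 0.01955 = 97.75 NZD
97.75 NZD × 4.815 = 470.66625 HKD
470.66625 HKD × 1.546 = 727.6500225 SEK
727.6500225 SEK × 0.1561 = 113.58616851225 AUD
113.58616851225 AUD × 41.39 = 4701.3315147220275 INR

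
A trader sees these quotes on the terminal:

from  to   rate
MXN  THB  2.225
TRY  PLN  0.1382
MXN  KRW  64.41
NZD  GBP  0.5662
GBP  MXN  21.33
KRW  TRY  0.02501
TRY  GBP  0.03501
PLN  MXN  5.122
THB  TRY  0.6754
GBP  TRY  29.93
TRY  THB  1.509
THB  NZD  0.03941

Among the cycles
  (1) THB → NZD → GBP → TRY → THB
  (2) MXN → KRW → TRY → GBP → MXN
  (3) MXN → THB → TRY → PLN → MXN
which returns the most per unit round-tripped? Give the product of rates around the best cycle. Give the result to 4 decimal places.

(1) 0.03941 × 0.5662 × 29.93 × 1.509 = 1.00780
(2) 64.41 × 0.02501 × 0.03501 × 21.33 = 1.20296
(3) 2.225 × 0.6754 × 0.1382 × 5.122 = 1.06375
Highest is cycle (2) at 1.2030 (>1, arbitrage).

1.2030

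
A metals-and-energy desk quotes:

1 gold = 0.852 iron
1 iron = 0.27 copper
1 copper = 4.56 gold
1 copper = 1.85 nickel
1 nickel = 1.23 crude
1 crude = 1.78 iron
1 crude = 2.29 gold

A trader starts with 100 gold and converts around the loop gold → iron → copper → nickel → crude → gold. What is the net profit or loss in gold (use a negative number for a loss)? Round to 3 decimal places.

100 gold × 0.852 = 85.2 iron
85.2 iron × 0.27 = 23.004 copper
23.004 copper × 1.85 = 42.5574 nickel
42.5574 nickel × 1.23 = 52.345602 crude
52.345602 crude × 2.29 = 119.87142858 gold
Net change: 119.87142858 − 100 = 19.87142858 gold

19.871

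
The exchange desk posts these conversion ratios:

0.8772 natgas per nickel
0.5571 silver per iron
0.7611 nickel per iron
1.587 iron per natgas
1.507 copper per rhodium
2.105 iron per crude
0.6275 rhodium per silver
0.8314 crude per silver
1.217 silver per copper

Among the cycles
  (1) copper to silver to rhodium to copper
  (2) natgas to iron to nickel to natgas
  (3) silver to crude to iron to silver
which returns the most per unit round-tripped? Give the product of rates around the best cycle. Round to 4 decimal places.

1.1508

(1) 1.217 × 0.6275 × 1.507 = 1.15085
(2) 1.587 × 0.7611 × 0.8772 = 1.05954
(3) 0.8314 × 2.105 × 0.5571 = 0.97498
Highest is cycle (1) at 1.1508 (>1, arbitrage).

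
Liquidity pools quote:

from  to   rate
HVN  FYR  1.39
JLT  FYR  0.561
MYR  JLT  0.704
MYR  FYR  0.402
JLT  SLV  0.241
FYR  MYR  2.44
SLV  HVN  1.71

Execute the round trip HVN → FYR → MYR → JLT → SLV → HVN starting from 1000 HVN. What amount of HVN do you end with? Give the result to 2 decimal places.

1000 HVN × 1.39 = 1390 FYR
1390 FYR × 2.44 = 3391.6 MYR
3391.6 MYR × 0.704 = 2387.6864 JLT
2387.6864 JLT × 0.241 = 575.4324224 SLV
575.4324224 SLV × 1.71 = 983.989442304 HVN

983.99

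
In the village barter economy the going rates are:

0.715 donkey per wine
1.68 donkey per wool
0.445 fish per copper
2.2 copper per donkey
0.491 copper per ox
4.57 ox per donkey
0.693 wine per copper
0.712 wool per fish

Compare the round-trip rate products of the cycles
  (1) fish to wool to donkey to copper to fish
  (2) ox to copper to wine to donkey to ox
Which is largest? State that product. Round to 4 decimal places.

1.1710

(1) 0.712 × 1.68 × 2.2 × 0.445 = 1.17104
(2) 0.491 × 0.693 × 0.715 × 4.57 = 1.11183
Highest is cycle (1) at 1.1710 (>1, arbitrage).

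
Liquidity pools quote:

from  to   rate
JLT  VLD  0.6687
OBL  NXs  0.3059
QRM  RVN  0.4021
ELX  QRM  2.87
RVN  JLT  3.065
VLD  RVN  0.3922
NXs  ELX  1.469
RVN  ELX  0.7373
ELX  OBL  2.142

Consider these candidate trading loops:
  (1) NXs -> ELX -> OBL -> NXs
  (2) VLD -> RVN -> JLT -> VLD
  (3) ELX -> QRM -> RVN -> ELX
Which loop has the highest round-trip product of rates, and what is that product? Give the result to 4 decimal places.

0.9625

(1) 1.469 × 2.142 × 0.3059 = 0.96254
(2) 0.3922 × 3.065 × 0.6687 = 0.80384
(3) 2.87 × 0.4021 × 0.7373 = 0.85086
Highest is cycle (1) at 0.9625 (≤1, no arbitrage).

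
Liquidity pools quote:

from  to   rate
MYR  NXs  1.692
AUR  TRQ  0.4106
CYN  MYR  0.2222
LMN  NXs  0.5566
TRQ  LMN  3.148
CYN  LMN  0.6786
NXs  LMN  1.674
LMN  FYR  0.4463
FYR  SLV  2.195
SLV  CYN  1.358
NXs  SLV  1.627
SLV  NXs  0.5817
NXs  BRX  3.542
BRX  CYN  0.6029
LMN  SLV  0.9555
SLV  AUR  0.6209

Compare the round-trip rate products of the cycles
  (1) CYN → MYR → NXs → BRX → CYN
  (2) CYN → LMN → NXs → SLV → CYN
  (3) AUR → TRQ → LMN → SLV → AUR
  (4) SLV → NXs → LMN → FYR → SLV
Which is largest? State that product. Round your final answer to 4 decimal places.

(1) 0.2222 × 1.692 × 3.542 × 0.6029 = 0.80286
(2) 0.6786 × 0.5566 × 1.627 × 1.358 = 0.83453
(3) 0.4106 × 3.148 × 0.9555 × 0.6209 = 0.76684
(4) 0.5817 × 1.674 × 0.4463 × 2.195 = 0.95393
Highest is cycle (4) at 0.9539 (≤1, no arbitrage).

0.9539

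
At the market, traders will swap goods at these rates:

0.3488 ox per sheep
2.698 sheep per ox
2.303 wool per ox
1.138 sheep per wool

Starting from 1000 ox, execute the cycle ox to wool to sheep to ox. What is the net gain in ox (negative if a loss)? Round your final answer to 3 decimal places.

1000 ox × 2.303 = 2303 wool
2303 wool × 1.138 = 2620.814 sheep
2620.814 sheep × 0.3488 = 914.1399232 ox
Net change: 914.1399232 − 1000 = -85.8600768 ox

-85.860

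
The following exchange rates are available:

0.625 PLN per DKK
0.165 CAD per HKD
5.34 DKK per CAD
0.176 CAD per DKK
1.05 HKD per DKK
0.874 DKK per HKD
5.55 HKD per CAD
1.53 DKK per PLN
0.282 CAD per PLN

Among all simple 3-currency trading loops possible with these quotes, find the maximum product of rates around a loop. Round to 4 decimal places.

0.9412

CAD→DKK→PLN→CAD: 5.34 × 0.625 × 0.282 = 0.94118
CAD→DKK→HKD→CAD: 5.34 × 1.05 × 0.165 = 0.92516
CAD→HKD→DKK→CAD: 5.55 × 0.874 × 0.176 = 0.85372
Maximum is CAD→DKK→PLN→CAD at 0.9412; no arbitrage — every cycle loses value.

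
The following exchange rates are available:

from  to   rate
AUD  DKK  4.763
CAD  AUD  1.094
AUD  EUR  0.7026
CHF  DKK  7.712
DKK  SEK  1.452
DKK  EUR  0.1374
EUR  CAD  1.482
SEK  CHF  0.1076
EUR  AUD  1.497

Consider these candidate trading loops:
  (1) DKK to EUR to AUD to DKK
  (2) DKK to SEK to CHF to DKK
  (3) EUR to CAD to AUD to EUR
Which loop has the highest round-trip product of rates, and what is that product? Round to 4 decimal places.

1.2049

(1) 0.1374 × 1.497 × 4.763 = 0.97969
(2) 1.452 × 0.1076 × 7.712 = 1.20489
(3) 1.482 × 1.094 × 0.7026 = 1.13913
Highest is cycle (2) at 1.2049 (>1, arbitrage).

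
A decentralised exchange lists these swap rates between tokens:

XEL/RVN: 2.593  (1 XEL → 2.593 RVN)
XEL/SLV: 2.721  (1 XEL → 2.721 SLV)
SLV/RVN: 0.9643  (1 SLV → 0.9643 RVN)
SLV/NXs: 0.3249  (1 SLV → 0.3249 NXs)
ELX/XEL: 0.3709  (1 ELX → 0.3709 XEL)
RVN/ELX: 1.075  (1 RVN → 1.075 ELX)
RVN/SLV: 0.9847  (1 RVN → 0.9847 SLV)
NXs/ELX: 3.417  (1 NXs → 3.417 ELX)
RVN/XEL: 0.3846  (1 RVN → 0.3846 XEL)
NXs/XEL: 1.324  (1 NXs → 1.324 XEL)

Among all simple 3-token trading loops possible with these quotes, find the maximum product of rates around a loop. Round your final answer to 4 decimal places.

XEL→SLV→NXs→XEL: 2.721 × 0.3249 × 1.324 = 1.17049
XEL→RVN→ELX→XEL: 2.593 × 1.075 × 0.3709 = 1.03387
XEL→SLV→RVN→XEL: 2.721 × 0.9643 × 0.3846 = 1.00914
Maximum is XEL→SLV→NXs→XEL at 1.1705; arbitrage exists.

1.1705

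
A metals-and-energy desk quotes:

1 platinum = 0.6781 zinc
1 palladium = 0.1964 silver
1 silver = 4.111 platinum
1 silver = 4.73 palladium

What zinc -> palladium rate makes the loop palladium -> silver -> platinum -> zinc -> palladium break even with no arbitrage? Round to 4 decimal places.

1.8265

Known legs of the cycle: 0.1964 × 4.111 × 0.6781 = 0.54749821124
For no arbitrage the full-cycle product must be 1, so the missing rate is 1 / 0.54749821124 ≈ 1.826490.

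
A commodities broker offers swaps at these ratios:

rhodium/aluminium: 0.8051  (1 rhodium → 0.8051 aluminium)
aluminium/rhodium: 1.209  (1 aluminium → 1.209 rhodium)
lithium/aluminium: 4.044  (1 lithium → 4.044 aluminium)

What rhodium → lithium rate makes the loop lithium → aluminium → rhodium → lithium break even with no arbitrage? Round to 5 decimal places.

0.20453

Known legs of the cycle: 4.044 × 1.209 = 4.889196
For no arbitrage the full-cycle product must be 1, so the missing rate is 1 / 4.889196 ≈ 0.2045326.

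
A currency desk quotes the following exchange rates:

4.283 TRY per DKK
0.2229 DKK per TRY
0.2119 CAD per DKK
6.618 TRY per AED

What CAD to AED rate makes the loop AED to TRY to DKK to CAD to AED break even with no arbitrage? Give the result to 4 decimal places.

Known legs of the cycle: 6.618 × 0.2229 × 0.2119 = 0.31258475118
For no arbitrage the full-cycle product must be 1, so the missing rate is 1 / 0.31258475118 ≈ 3.199132.

3.1991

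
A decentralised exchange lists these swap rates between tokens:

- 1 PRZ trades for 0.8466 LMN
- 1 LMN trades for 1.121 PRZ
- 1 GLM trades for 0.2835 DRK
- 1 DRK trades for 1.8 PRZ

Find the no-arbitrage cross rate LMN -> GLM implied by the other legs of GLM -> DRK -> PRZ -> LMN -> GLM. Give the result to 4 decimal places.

2.3147

Known legs of the cycle: 0.2835 × 1.8 × 0.8466 = 0.43201998
For no arbitrage the full-cycle product must be 1, so the missing rate is 1 / 0.43201998 ≈ 2.314708.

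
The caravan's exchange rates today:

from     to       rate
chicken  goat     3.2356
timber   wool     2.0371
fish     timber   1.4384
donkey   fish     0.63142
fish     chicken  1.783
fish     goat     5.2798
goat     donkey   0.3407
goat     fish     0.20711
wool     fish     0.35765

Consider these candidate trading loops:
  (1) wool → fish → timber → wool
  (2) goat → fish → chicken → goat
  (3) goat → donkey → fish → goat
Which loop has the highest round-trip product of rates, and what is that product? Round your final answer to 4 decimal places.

(1) 0.35765 × 1.4384 × 2.0371 = 1.04797
(2) 0.20711 × 1.783 × 3.2356 = 1.19483
(3) 0.3407 × 0.63142 × 5.2798 = 1.13582
Highest is cycle (2) at 1.1948 (>1, arbitrage).

1.1948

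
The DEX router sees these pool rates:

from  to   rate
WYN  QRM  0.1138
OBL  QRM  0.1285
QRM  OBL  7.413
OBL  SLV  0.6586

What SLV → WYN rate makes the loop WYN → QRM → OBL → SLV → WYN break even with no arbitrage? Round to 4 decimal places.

Known legs of the cycle: 0.1138 × 7.413 × 0.6586 = 0.55559456484
For no arbitrage the full-cycle product must be 1, so the missing rate is 1 / 0.55559456484 ≈ 1.799874.

1.7999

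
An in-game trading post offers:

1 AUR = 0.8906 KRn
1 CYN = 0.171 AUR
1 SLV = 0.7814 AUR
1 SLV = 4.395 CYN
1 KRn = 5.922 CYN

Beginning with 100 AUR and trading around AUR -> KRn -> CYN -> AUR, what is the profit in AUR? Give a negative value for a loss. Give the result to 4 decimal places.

100 AUR × 0.8906 = 89.06 KRn
89.06 KRn × 5.922 = 527.41332 CYN
527.41332 CYN × 0.171 = 90.18767772 AUR
Net change: 90.18767772 − 100 = -9.81232228 AUR

-9.8123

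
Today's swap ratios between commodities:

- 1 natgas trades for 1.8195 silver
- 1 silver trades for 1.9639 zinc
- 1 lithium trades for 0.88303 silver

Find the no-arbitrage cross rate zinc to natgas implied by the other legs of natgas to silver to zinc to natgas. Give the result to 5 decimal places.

0.27985

Known legs of the cycle: 1.8195 × 1.9639 = 3.57331605
For no arbitrage the full-cycle product must be 1, so the missing rate is 1 / 3.57331605 ≈ 0.2798521.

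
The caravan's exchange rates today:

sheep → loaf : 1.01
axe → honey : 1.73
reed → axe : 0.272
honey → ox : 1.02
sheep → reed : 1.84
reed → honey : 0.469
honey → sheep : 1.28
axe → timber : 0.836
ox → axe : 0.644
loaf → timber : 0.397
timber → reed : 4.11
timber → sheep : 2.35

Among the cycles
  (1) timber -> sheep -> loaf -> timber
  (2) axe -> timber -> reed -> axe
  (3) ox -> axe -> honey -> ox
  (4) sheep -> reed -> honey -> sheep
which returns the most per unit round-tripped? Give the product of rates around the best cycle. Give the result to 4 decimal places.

(1) 2.35 × 1.01 × 0.397 = 0.94228
(2) 0.836 × 4.11 × 0.272 = 0.93458
(3) 0.644 × 1.73 × 1.02 = 1.13640
(4) 1.84 × 0.469 × 1.28 = 1.10459
Highest is cycle (3) at 1.1364 (>1, arbitrage).

1.1364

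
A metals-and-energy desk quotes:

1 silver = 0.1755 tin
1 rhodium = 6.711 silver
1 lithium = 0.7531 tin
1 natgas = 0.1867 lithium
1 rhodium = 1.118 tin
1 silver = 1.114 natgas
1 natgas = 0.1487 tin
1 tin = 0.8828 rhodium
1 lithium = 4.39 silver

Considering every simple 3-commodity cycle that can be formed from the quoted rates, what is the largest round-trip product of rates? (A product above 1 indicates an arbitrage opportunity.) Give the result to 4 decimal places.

tin→rhodium→silver→tin: 0.8828 × 6.711 × 0.1755 = 1.03974
silver→natgas→lithium→silver: 1.114 × 0.1867 × 4.39 = 0.91305
Maximum is tin→rhodium→silver→tin at 1.0397; arbitrage exists.

1.0397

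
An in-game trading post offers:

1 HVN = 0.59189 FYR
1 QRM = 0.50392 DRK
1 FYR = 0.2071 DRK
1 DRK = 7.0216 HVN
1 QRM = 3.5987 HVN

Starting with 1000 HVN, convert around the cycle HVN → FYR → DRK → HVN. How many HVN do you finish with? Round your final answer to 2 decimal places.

1000 HVN × 0.59189 = 591.89 FYR
591.89 FYR × 0.2071 = 122.580419 DRK
122.580419 DRK × 7.0216 = 860.7106700504 HVN

860.71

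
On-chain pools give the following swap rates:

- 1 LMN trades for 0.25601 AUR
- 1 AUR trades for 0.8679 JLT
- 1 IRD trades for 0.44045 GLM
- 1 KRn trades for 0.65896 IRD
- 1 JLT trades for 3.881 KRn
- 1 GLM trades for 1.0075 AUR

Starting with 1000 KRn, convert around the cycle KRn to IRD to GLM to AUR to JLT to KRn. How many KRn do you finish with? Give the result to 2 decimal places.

1000 KRn × 0.65896 = 658.96 IRD
658.96 IRD × 0.44045 = 290.238932 GLM
290.238932 GLM × 1.0075 = 292.41572399 AUR
292.41572399 AUR × 0.8679 = 253.787606850921 JLT
253.787606850921 JLT × 3.881 = 984.949702188424401 KRn

984.95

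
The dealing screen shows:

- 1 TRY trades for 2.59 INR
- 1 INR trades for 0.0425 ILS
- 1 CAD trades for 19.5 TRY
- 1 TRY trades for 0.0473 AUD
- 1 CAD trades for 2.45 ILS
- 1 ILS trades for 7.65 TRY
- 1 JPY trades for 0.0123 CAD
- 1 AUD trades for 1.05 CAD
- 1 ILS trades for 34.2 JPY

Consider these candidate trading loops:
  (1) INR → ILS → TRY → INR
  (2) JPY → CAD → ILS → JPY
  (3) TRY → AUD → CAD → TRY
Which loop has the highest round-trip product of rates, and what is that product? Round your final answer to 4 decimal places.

(1) 0.0425 × 7.65 × 2.59 = 0.84207
(2) 0.0123 × 2.45 × 34.2 = 1.03062
(3) 0.0473 × 1.05 × 19.5 = 0.96847
Highest is cycle (2) at 1.0306 (>1, arbitrage).

1.0306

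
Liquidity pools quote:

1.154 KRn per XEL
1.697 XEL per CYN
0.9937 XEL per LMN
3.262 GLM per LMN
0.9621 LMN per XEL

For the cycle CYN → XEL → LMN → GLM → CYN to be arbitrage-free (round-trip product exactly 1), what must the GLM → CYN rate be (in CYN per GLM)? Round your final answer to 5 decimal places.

0.18776

Known legs of the cycle: 1.697 × 0.9621 × 3.262 = 5.3258142294
For no arbitrage the full-cycle product must be 1, so the missing rate is 1 / 5.3258142294 ≈ 0.1877647.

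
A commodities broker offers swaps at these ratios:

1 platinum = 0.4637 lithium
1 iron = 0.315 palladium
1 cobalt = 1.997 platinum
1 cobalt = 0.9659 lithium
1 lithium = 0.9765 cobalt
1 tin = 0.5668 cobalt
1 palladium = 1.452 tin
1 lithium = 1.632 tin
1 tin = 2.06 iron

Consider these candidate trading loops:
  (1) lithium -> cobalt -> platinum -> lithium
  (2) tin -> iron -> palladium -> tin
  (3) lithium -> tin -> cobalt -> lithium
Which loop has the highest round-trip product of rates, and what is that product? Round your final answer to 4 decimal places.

0.9422

(1) 0.9765 × 1.997 × 0.4637 = 0.90425
(2) 2.06 × 0.315 × 1.452 = 0.94220
(3) 1.632 × 0.5668 × 0.9659 = 0.89347
Highest is cycle (2) at 0.9422 (≤1, no arbitrage).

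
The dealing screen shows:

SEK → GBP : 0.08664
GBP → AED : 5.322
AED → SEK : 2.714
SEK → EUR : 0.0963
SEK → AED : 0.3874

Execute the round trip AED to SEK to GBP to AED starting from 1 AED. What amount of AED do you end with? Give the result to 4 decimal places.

1.2514

1 AED × 2.714 = 2.714 SEK
2.714 SEK × 0.08664 = 0.23514096 GBP
0.23514096 GBP × 5.322 = 1.25142018912 AED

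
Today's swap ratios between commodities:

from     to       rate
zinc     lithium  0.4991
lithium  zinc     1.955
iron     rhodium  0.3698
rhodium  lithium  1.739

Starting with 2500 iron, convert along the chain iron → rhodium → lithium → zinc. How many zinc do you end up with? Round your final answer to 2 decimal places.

3143.06

2500 iron × 0.3698 = 924.5 rhodium
924.5 rhodium × 1.739 = 1607.7055 lithium
1607.7055 lithium × 1.955 = 3143.0642525 zinc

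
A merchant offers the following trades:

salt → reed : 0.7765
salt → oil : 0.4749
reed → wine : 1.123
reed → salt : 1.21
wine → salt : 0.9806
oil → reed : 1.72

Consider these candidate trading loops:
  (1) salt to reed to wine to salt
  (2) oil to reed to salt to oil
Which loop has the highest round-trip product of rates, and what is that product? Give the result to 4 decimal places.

(1) 0.7765 × 1.123 × 0.9806 = 0.85509
(2) 1.72 × 1.21 × 0.4749 = 0.98836
Highest is cycle (2) at 0.9884 (≤1, no arbitrage).

0.9884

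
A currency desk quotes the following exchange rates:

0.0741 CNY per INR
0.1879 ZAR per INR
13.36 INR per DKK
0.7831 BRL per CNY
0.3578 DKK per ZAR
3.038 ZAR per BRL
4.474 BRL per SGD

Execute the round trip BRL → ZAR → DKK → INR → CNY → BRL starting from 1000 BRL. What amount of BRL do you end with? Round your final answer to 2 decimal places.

842.69

1000 BRL × 3.038 = 3038 ZAR
3038 ZAR × 0.3578 = 1086.9964 DKK
1086.9964 DKK × 13.36 = 14522.271904 INR
14522.271904 INR × 0.0741 = 1076.1003480864 CNY
1076.1003480864 CNY × 0.7831 = 842.69418258645984 BRL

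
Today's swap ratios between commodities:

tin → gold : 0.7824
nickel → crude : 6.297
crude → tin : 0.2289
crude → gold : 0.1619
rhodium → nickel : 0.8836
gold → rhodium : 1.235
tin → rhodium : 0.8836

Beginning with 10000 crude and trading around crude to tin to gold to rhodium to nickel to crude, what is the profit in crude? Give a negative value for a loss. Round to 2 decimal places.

2306.40

10000 crude × 0.2289 = 2289 tin
2289 tin × 0.7824 = 1790.9136 gold
1790.9136 gold × 1.235 = 2211.778296 rhodium
2211.778296 rhodium × 0.8836 = 1954.3273023456 nickel
1954.3273023456 nickel × 6.297 = 12306.3990228702432 crude
Net change: 12306.3990228702432 − 10000 = 2306.3990228702432 crude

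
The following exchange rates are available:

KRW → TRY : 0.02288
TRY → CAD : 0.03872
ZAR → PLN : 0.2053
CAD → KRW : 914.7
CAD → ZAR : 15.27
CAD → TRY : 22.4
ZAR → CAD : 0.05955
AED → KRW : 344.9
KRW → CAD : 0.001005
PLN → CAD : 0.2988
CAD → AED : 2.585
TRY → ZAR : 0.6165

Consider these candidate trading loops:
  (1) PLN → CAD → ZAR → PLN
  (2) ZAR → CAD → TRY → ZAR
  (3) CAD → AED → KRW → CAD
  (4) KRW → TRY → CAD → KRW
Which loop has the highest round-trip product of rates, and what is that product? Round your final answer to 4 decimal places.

(1) 0.2988 × 15.27 × 0.2053 = 0.93672
(2) 0.05955 × 22.4 × 0.6165 = 0.82236
(3) 2.585 × 344.9 × 0.001005 = 0.89602
(4) 0.02288 × 0.03872 × 914.7 = 0.81035
Highest is cycle (1) at 0.9367 (≤1, no arbitrage).

0.9367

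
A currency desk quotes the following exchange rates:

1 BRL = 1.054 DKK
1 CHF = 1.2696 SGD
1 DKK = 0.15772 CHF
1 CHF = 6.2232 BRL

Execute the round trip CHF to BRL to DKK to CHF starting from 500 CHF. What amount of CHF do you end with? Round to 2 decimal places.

517.26

500 CHF × 6.2232 = 3111.6 BRL
3111.6 BRL × 1.054 = 3279.6264 DKK
3279.6264 DKK × 0.15772 = 517.262675808 CHF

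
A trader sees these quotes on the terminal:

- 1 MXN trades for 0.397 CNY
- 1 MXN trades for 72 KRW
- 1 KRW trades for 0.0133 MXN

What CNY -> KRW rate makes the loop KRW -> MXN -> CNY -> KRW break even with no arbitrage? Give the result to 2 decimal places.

Known legs of the cycle: 0.0133 × 0.397 = 0.0052801
For no arbitrage the full-cycle product must be 1, so the missing rate is 1 / 0.0052801 ≈ 189.3904.

189.39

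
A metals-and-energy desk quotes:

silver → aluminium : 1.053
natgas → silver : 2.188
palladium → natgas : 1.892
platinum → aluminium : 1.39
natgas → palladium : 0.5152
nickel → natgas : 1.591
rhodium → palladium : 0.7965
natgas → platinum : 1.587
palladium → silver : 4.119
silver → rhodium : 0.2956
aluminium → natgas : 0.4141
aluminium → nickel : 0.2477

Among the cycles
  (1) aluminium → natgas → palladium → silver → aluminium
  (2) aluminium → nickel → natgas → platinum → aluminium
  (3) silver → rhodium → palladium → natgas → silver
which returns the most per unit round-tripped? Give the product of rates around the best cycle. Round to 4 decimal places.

0.9747

(1) 0.4141 × 0.5152 × 4.119 × 1.053 = 0.92534
(2) 0.2477 × 1.591 × 1.587 × 1.39 = 0.86934
(3) 0.2956 × 0.7965 × 1.892 × 2.188 = 0.97467
Highest is cycle (3) at 0.9747 (≤1, no arbitrage).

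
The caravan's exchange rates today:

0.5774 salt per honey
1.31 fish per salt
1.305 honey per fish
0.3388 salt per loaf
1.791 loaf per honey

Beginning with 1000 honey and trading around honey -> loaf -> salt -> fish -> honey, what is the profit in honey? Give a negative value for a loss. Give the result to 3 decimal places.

37.339

1000 honey × 1.791 = 1791 loaf
1791 loaf × 0.3388 = 606.7908 salt
606.7908 salt × 1.31 = 794.895948 fish
794.895948 fish × 1.305 = 1037.33921214 honey
Net change: 1037.33921214 − 1000 = 37.33921214 honey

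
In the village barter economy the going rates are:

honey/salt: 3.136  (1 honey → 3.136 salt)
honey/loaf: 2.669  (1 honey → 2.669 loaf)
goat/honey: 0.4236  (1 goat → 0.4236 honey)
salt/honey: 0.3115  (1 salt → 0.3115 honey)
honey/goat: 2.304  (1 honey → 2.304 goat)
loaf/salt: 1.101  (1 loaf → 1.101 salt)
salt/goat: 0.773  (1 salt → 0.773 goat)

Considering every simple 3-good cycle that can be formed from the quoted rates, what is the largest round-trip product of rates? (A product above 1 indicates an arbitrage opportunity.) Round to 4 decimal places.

1.0269

goat→honey→salt→goat: 0.4236 × 3.136 × 0.773 = 1.02686
loaf→salt→honey→loaf: 1.101 × 0.3115 × 2.669 = 0.91536
Maximum is goat→honey→salt→goat at 1.0269; arbitrage exists.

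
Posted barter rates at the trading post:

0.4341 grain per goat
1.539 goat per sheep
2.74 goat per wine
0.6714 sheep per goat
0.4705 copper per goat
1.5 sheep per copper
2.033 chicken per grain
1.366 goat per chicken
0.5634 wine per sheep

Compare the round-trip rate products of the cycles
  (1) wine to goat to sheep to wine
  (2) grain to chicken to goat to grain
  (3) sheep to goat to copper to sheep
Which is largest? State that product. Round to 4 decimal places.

(1) 2.74 × 0.6714 × 0.5634 = 1.03645
(2) 2.033 × 1.366 × 0.4341 = 1.20553
(3) 1.539 × 0.4705 × 1.5 = 1.08615
Highest is cycle (2) at 1.2055 (>1, arbitrage).

1.2055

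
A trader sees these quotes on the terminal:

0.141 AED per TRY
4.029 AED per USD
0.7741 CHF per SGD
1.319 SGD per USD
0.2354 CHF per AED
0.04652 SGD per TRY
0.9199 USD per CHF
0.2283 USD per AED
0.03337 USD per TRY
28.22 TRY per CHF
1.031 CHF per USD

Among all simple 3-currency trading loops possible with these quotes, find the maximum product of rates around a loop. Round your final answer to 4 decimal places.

1.0162

SGD→CHF→TRY→SGD: 0.7741 × 28.22 × 0.04652 = 1.01623
CHF→TRY→USD→CHF: 28.22 × 0.03337 × 1.031 = 0.97089
SGD→CHF→USD→SGD: 0.7741 × 0.9199 × 1.319 = 0.93925
CHF→TRY→AED→CHF: 28.22 × 0.141 × 0.2354 = 0.93666
CHF→USD→AED→CHF: 0.9199 × 4.029 × 0.2354 = 0.87246
Maximum is SGD→CHF→TRY→SGD at 1.0162; arbitrage exists.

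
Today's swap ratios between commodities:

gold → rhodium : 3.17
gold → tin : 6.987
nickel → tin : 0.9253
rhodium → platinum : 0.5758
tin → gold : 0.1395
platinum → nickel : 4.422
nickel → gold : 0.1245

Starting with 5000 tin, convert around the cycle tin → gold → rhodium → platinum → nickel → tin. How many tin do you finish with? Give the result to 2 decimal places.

5209.26

5000 tin × 0.1395 = 697.5 gold
697.5 gold × 3.17 = 2211.075 rhodium
2211.075 rhodium × 0.5758 = 1273.136985 platinum
1273.136985 platinum × 4.422 = 5629.81174767 nickel
5629.81174767 nickel × 0.9253 = 5209.264810119051 tin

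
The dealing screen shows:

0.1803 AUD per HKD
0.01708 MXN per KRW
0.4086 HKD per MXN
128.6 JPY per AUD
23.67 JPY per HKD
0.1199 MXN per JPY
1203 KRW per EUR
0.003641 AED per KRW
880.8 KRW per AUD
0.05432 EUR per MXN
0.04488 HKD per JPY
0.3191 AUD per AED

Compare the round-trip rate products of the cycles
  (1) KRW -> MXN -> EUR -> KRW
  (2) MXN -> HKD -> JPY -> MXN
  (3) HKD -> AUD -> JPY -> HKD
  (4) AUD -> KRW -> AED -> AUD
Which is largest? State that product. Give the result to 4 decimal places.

(1) 0.01708 × 0.05432 × 1203 = 1.11613
(2) 0.4086 × 23.67 × 0.1199 = 1.15962
(3) 0.1803 × 128.6 × 0.04488 = 1.04061
(4) 880.8 × 0.003641 × 0.3191 = 1.02335
Highest is cycle (2) at 1.1596 (>1, arbitrage).

1.1596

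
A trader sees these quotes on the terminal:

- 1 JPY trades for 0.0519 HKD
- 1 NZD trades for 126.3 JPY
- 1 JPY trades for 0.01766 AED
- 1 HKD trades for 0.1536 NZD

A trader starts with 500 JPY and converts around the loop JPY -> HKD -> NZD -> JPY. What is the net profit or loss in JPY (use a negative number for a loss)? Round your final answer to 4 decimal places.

500 JPY × 0.0519 = 25.95 HKD
25.95 HKD × 0.1536 = 3.98592 NZD
3.98592 NZD × 126.3 = 503.421696 JPY
Net change: 503.421696 − 500 = 3.421696 JPY

3.4217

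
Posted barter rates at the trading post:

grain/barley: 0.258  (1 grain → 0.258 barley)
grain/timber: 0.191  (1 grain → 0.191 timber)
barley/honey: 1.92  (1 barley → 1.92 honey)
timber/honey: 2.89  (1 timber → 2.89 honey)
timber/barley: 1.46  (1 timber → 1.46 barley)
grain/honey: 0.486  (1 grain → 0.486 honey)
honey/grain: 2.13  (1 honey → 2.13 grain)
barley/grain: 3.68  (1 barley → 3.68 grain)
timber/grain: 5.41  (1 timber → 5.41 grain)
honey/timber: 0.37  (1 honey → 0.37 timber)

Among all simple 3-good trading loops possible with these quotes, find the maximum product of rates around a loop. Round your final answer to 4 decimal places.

timber→honey→grain→timber: 2.89 × 2.13 × 0.191 = 1.17574
barley→honey→grain→barley: 1.92 × 2.13 × 0.258 = 1.05512
barley→honey→timber→barley: 1.92 × 0.37 × 1.46 = 1.03718
barley→grain→timber→barley: 3.68 × 0.191 × 1.46 = 1.02620
timber→grain→honey→timber: 5.41 × 0.486 × 0.37 = 0.97283
Maximum is timber→honey→grain→timber at 1.1757; arbitrage exists.

1.1757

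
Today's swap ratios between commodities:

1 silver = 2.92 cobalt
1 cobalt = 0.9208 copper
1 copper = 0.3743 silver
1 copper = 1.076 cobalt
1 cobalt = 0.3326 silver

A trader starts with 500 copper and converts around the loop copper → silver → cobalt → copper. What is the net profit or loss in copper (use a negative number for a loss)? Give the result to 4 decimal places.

500 copper × 0.3743 = 187.15 silver
187.15 silver × 2.92 = 546.478 cobalt
546.478 cobalt × 0.9208 = 503.1969424 copper
Net change: 503.1969424 − 500 = 3.1969424 copper

3.1969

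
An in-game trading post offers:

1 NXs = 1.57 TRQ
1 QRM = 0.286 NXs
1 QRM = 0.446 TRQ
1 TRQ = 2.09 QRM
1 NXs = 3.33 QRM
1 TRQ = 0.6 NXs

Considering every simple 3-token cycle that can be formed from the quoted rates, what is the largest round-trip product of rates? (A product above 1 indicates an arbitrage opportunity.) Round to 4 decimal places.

0.9385

QRM→NXs→TRQ→QRM: 0.286 × 1.57 × 2.09 = 0.93845
QRM→TRQ→NXs→QRM: 0.446 × 0.6 × 3.33 = 0.89111
Maximum is QRM→NXs→TRQ→QRM at 0.9385; no arbitrage — every cycle loses value.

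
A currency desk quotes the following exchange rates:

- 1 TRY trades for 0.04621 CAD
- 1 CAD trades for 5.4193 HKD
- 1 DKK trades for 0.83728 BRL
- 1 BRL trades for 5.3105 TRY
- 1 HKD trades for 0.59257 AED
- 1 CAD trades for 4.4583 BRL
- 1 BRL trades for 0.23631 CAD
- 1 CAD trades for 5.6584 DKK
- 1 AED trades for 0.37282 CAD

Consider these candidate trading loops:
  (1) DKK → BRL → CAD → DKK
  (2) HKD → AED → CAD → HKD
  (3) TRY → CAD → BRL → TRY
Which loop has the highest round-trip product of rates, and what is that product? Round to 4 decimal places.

(1) 0.83728 × 0.23631 × 5.6584 = 1.11956
(2) 0.59257 × 0.37282 × 5.4193 = 1.19724
(3) 0.04621 × 4.4583 × 5.3105 = 1.09406
Highest is cycle (2) at 1.1972 (>1, arbitrage).

1.1972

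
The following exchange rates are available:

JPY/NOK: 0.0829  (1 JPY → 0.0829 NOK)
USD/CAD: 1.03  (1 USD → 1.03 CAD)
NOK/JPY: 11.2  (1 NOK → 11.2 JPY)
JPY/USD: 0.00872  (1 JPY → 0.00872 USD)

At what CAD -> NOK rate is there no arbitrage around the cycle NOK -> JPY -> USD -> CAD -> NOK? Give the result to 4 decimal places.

9.9410

Known legs of the cycle: 11.2 × 0.00872 × 1.03 = 0.10059392
For no arbitrage the full-cycle product must be 1, so the missing rate is 1 / 0.10059392 ≈ 9.940959.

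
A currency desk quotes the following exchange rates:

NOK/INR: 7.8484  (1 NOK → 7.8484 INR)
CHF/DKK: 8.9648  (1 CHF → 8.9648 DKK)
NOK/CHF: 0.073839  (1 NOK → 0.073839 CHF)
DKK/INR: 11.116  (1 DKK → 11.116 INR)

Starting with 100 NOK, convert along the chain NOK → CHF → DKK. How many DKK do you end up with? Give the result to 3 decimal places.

66.195

100 NOK × 0.073839 = 7.3839 CHF
7.3839 CHF × 8.9648 = 66.19518672 DKK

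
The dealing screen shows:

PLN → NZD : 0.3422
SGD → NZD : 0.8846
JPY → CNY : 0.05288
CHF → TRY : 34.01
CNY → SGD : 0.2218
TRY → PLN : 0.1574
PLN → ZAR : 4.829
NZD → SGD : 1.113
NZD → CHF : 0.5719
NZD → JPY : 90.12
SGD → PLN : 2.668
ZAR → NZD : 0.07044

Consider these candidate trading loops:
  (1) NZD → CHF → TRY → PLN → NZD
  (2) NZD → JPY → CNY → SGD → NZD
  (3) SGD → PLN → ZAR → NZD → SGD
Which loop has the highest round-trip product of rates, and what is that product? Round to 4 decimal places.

(1) 0.5719 × 34.01 × 0.1574 × 0.3422 = 1.04764
(2) 90.12 × 0.05288 × 0.2218 × 0.8846 = 0.93502
(3) 2.668 × 4.829 × 0.07044 × 1.113 = 1.01008
Highest is cycle (1) at 1.0476 (>1, arbitrage).

1.0476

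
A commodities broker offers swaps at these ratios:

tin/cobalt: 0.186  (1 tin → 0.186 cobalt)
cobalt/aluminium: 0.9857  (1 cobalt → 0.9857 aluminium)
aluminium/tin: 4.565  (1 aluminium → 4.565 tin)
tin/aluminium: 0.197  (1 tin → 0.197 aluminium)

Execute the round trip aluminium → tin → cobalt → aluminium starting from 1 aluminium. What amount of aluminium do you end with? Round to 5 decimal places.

0.83695

1 aluminium × 4.565 = 4.565 tin
4.565 tin × 0.186 = 0.84909 cobalt
0.84909 cobalt × 0.9857 = 0.836948013 aluminium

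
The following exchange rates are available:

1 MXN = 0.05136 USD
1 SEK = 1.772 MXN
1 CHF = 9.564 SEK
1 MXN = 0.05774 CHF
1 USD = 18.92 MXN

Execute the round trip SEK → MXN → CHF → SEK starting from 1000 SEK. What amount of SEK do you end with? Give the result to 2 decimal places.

1000 SEK × 1.772 = 1772 MXN
1772 MXN × 0.05774 = 102.31528 CHF
102.31528 CHF × 9.564 = 978.54333792 SEK

978.54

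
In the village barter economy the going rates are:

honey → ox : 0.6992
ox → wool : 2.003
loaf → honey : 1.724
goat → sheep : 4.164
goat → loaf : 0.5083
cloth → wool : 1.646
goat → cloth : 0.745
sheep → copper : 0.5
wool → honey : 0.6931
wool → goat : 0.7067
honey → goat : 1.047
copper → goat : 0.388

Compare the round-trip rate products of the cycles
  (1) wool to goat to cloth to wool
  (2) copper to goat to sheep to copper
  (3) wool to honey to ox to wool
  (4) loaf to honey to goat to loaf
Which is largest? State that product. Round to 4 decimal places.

0.9707

(1) 0.7067 × 0.745 × 1.646 = 0.86661
(2) 0.388 × 4.164 × 0.5 = 0.80782
(3) 0.6931 × 0.6992 × 2.003 = 0.97068
(4) 1.724 × 1.047 × 0.5083 = 0.91750
Highest is cycle (3) at 0.9707 (≤1, no arbitrage).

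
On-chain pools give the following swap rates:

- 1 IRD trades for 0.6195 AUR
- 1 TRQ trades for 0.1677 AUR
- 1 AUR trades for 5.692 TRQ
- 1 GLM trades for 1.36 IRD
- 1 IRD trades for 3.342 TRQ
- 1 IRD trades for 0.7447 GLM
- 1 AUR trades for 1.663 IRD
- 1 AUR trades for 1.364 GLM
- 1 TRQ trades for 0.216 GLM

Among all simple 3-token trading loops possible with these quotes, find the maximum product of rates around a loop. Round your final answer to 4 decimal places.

AUR→GLM→IRD→AUR: 1.364 × 1.36 × 0.6195 = 1.14920
GLM→IRD→TRQ→GLM: 1.36 × 3.342 × 0.216 = 0.98175
AUR→IRD→TRQ→AUR: 1.663 × 3.342 × 0.1677 = 0.93203
Maximum is AUR→GLM→IRD→AUR at 1.1492; arbitrage exists.

1.1492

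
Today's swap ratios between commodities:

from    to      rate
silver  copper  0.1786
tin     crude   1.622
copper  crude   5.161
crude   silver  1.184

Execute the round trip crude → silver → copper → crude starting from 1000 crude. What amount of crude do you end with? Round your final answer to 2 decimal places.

1000 crude × 1.184 = 1184 silver
1184 silver × 0.1786 = 211.4624 copper
211.4624 copper × 5.161 = 1091.3574464 crude

1091.36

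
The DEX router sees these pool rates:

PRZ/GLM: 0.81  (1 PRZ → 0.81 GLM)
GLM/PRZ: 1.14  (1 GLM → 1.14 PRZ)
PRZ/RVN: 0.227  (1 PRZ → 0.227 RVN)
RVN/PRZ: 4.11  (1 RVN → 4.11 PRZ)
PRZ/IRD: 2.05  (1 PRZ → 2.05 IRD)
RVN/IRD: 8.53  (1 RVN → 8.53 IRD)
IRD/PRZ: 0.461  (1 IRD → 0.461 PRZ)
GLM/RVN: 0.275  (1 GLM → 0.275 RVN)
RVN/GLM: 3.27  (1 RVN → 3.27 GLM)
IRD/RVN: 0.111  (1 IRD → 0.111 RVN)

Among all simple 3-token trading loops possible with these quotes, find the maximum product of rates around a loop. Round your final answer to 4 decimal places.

PRZ→IRD→RVN→PRZ: 2.05 × 0.111 × 4.11 = 0.93523
GLM→RVN→PRZ→GLM: 0.275 × 4.11 × 0.81 = 0.91550
PRZ→RVN→IRD→PRZ: 0.227 × 8.53 × 0.461 = 0.89264
GLM→PRZ→RVN→GLM: 1.14 × 0.227 × 3.27 = 0.84621
Maximum is PRZ→IRD→RVN→PRZ at 0.9352; no arbitrage — every cycle loses value.

0.9352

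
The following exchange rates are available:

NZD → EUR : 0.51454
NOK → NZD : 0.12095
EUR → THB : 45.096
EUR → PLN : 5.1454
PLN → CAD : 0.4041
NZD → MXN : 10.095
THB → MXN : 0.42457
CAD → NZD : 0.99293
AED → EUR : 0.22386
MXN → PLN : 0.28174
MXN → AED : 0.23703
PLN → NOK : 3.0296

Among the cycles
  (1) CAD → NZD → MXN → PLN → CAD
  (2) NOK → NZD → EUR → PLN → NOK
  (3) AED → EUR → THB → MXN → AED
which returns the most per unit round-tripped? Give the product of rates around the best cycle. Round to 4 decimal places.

1.1412

(1) 0.99293 × 10.095 × 0.28174 × 0.4041 = 1.14120
(2) 0.12095 × 0.51454 × 5.1454 × 3.0296 = 0.97013
(3) 0.22386 × 45.096 × 0.42457 × 0.23703 = 1.01594
Highest is cycle (1) at 1.1412 (>1, arbitrage).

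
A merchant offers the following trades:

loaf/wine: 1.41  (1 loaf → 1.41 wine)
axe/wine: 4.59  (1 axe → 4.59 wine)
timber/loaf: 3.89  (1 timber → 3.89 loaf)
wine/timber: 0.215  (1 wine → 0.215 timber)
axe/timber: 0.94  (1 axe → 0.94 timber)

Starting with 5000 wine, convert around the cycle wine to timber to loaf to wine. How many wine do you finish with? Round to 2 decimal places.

5896.27

5000 wine × 0.215 = 1075 timber
1075 timber × 3.89 = 4181.75 loaf
4181.75 loaf × 1.41 = 5896.2675 wine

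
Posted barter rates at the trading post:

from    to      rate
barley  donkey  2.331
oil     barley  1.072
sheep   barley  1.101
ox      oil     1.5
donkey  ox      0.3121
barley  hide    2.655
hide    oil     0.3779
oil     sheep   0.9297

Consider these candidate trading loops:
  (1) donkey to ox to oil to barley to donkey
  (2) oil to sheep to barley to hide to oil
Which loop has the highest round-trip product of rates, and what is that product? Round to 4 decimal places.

(1) 0.3121 × 1.5 × 1.072 × 2.331 = 1.16983
(2) 0.9297 × 1.101 × 2.655 × 0.3779 = 1.02700
Highest is cycle (1) at 1.1698 (>1, arbitrage).

1.1698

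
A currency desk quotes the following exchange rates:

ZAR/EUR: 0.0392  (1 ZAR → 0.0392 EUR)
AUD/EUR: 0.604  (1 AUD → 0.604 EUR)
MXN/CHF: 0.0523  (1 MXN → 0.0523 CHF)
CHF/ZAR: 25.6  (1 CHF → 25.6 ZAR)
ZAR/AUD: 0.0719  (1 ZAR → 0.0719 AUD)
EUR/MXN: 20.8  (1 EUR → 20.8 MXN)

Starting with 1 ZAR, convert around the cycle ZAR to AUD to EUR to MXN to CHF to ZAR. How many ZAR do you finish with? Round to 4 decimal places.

1 ZAR × 0.0719 = 0.0719 AUD
0.0719 AUD × 0.604 = 0.0434276 EUR
0.0434276 EUR × 20.8 = 0.90329408 MXN
0.90329408 MXN × 0.0523 = 0.047242280384 CHF
0.047242280384 CHF × 25.6 = 1.2094023778304 ZAR

1.2094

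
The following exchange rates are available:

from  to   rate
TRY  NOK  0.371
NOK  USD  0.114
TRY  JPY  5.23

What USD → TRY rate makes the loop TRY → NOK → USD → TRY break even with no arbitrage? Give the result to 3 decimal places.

Known legs of the cycle: 0.371 × 0.114 = 0.042294
For no arbitrage the full-cycle product must be 1, so the missing rate is 1 / 0.042294 ≈ 23.64402.

23.644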